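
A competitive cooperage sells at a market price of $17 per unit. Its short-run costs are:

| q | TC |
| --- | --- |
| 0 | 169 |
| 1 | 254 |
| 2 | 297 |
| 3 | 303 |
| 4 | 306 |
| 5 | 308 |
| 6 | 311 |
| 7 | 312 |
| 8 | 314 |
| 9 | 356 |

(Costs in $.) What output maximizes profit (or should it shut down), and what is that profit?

q = 0 (shut down); profit = -$169

Compute π = P·q − TC at each output: q=0: -169; q=1: -237; q=2: -263; q=3: -252; q=4: -238; q=5: -223; q=6: -209; q=7: -193; q=8: -178; q=9: -203.
Profit is highest at q = 0. Equivalently, the lowest AVC in the table is 145/8 ≈ $18.12 at q = 8, and P = $17 falls below it — price never covers variable cost, so the firm shuts down and loses only its fixed cost.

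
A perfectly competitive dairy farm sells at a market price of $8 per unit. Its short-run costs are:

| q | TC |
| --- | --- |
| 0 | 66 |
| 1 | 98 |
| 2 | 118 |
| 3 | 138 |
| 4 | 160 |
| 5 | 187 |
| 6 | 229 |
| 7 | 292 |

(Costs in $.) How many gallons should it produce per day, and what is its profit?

Tabulate TR − TC: q=0: -66; q=1: -90; q=2: -102; q=3: -114; q=4: -128; q=5: -147; q=6: -181; q=7: -236.
Profit is highest at q = 0. Equivalently, the lowest AVC in the table is 94/4 ≈ $23.50 at q = 4, and P = $8 falls below it — price never covers variable cost, so the firm shuts down and loses only its fixed cost.

q = 0 (shut down); profit = -$66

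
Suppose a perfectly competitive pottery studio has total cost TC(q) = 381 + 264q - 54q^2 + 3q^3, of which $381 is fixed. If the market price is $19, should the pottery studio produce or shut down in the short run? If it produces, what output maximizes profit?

Shut down

Variable cost is VC = 264q - 54q^2 + 3q^3, so AVC = VC/q = 264 - 54q + 3q^2 and MC = dTC/dq = 264 - 108q + 9q^2.
AVC hits its minimum where MC = AVC, at q = 9, giving min AVC = 264 - 54·9 + 3·9^2 = $21.
With P < min AVC ($19 < $21), every unit sold adds to the loss.
Best response: produce nothing and absorb the $381 fixed cost.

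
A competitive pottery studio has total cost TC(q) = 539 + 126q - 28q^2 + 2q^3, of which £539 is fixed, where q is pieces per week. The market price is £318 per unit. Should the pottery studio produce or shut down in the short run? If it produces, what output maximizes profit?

Variable cost is VC = 126q - 28q^2 + 2q^3, so AVC = VC/q = 126 - 28q + 2q^2 and MC = dTC/dq = 126 - 56q + 6q^2.
The AVC parabola has its vertex at q = 28/4 = 7, where AVC = 126 - 28·7 + 2·7^2 = £28.
Because £318 ≥ £28, revenue can cover variable cost; the firm operates.
P = MC gives -192 - 56q + 6q^2 = 0, with roots -8/3 and 12. Take the larger (rising MC): q* = 12.
Check: AVC at q = 12 is £78 ≤ P, so revenue covers variable cost.
Profit = P·q − TC = 318·12 − 1475 = £2341.

Produce at q = 12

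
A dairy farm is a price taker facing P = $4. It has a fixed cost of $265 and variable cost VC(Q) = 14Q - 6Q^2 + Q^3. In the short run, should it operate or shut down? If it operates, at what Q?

Strip out fixed cost: VC = 14Q - 6Q^2 + Q^3. Then AVC = 14 - 6Q + Q^2 and MC = 14 - 12Q + 3Q^2.
The AVC parabola has its vertex at Q = 6/2 = 3, where AVC = 14 - 6·3 + 3^2 = $5.
P = $4 lies below min AVC = $5; no output level covers variable cost.
Best response: produce nothing and absorb the $265 fixed cost.

Shut down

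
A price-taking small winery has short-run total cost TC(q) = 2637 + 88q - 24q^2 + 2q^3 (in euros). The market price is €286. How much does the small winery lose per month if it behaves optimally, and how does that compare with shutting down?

AVC = 88 - 24q + 2q^2; min AVC = €16 at q = 6. Since P = €286 ≥ min AVC, the firm produces.
With MC = 88 - 48q + 6q^2, P = MC on the upward-sloping part at q* = 11.
TR = 286·11 = 3146. TC = 2637 + 726 = 3363. Profit = 3146 − 3363 = -€217.
That loss of €217 beats the €2637 the firm would lose by shutting down; producing recovers €2420 of fixed cost.

Profit = -€217 at q = 11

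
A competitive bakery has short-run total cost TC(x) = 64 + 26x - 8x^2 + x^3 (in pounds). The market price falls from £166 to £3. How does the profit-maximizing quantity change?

AVC = 26 - 8x + x^2, minimized at x = 4 where min AVC = £10. MC = 26 - 16x + 3x^2.
At P = £166 ≥ min AVC, set P = MC on the rising branch: x = 10.
At P = £3 < min AVC = £10, price no longer covers variable cost at any output, so the firm shuts down: x = 0.

Output falls from 10 to 0 (the firm shuts down)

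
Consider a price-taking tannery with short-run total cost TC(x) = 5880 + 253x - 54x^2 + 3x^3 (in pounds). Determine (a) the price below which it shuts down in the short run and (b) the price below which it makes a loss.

Shutdown price = £10; break-even price = £505

Shutdown price = min AVC. AVC = 253 - 54x + 3x^2, with vertex at x = 9 and minimum £10.
ATC = 5880/x + 253 - 54x + 3x^2. Setting dATC/dx = −5880/x^2 − 54 + 6x = 0 gives x = 14 (since 6·14^3 − 54·14^2 = 5880).
min ATC = 5880/14 + 253 − 54·14 + 3·14^2 = £505. That is the break-even price.
For £10 ≤ P < £505 the firm produces at a loss; below £10 it shuts down.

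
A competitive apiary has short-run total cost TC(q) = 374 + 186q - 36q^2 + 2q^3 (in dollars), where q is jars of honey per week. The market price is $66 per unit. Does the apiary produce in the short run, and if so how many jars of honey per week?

Produce at q = 10

Variable cost is VC = 186q - 36q^2 + 2q^3, so AVC = VC/q = 186 - 36q + 2q^2 and MC = dTC/dq = 186 - 72q + 6q^2.
The AVC parabola has its vertex at q = 36/4 = 9, where AVC = 186 - 36·9 + 2·9^2 = $24.
Since P = $66 ≥ min AVC = $24, price covers variable cost and the firm should produce.
Set P = MC: 66 = 186 - 72q + 6q^2 → 120 - 72q + 6q^2 = 0. The roots are q = 2 and q = 10; the profit-maximizing output is on the rising part of MC, so q* = 10.
Check: AVC at q = 10 is $26 ≤ P, so revenue covers variable cost.
Profit = P·q − TC = 66·10 − 634 = $26.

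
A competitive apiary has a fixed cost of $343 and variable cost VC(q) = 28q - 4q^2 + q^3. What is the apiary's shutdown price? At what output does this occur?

The firm shuts down when price falls below the minimum of average variable cost. AVC = VC/q = 28 - 4q + q^2.
dAVC/dq = -4 + 2q = 0 gives q = 2. min AVC = 28 - 4·2 + 2^2 = 24.
For P < $24 the firm produces nothing.

$24 per unit, at q = 2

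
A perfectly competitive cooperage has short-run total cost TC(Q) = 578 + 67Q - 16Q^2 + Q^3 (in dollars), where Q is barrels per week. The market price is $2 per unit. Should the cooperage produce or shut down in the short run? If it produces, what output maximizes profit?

Shut down

From TC, MC = TC'(Q) = 67 - 32Q + 3Q^2 and AVC = VC/Q = 67 - 16Q + Q^2.
AVC hits its minimum where MC = AVC, at Q = 8, giving min AVC = 67 - 16·8 + 8^2 = $3.
P = $2 lies below min AVC = $3; no output level covers variable cost.
The firm minimizes its loss by shutting down and losing only its fixed cost of $578.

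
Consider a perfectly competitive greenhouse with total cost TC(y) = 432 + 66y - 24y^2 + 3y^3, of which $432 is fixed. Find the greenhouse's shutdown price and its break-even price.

Shutdown price = min AVC. AVC = 66 - 24y + 3y^2, with vertex at y = 4 and minimum $18.
ATC = 432/y + 66 - 24y + 3y^2. Setting dATC/dy = −432/y^2 − 24 + 6y = 0 gives y = 6 (since 6·6^3 − 24·6^2 = 432).
min ATC = 432/6 + 66 − 24·6 + 3·6^2 = $102. That is the break-even price.
Between these two prices the firm operates at a loss; above $102 it earns a profit.

Shutdown price = $18; break-even price = $102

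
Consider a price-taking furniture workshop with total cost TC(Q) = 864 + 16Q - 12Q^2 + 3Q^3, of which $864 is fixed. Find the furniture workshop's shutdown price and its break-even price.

Shutdown price = min AVC. AVC = 16 - 12Q + 3Q^2, with vertex at Q = 2 and minimum $4.
ATC = 864/Q + 16 - 12Q + 3Q^2. Setting dATC/dQ = −864/Q^2 − 12 + 6Q = 0 gives Q = 6 (since 6·6^3 − 12·6^2 = 864).
min ATC = 864/6 + 16 − 12·6 + 3·6^2 = $196. That is the break-even price.
For $4 ≤ P < $196 the firm produces at a loss; below $4 it shuts down.

Shutdown price = $4; break-even price = $196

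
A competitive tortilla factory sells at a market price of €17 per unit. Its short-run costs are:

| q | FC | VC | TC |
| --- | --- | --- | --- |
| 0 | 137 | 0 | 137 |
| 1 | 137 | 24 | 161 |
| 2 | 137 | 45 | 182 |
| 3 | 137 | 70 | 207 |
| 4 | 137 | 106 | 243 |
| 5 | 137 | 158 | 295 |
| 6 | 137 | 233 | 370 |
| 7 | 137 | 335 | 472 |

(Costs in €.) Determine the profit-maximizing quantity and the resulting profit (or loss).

q = 0 (shut down); profit = -€137

Profit at each row (π = 17q − TC): q=0: -137; q=1: -144; q=2: -148; q=3: -156; q=4: -175; q=5: -210; q=6: -268; q=7: -353.
Profit is highest at q = 0. Equivalently, the lowest AVC in the table is 45/2 ≈ €22.50 at q = 2, and P = €17 falls below it — price never covers variable cost, so the firm shuts down and loses only its fixed cost.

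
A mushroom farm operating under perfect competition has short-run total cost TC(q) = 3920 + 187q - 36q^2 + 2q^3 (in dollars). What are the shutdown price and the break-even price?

AVC = 187 - 36q + 2q^2; minimized at q = 9, giving min AVC = $25. That is the shutdown price.
ATC = 3920/q + 187 - 36q + 2q^2. Setting dATC/dq = −3920/q^2 − 36 + 4q = 0 gives q = 14 (since 4·14^3 − 36·14^2 = 3920).
min ATC = 3920/14 + 187 − 36·14 + 2·14^2 = $355. That is the break-even price.
Between these two prices the firm operates at a loss; above $355 it earns a profit.

Shutdown price = $25; break-even price = $355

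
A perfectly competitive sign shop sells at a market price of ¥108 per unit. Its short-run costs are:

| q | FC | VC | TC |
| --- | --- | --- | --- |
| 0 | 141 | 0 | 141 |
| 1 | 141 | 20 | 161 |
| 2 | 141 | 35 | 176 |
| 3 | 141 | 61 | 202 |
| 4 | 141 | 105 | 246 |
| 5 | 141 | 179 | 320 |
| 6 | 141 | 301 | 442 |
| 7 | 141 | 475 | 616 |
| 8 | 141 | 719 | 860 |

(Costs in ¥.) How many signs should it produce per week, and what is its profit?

Compute π = P·q − TC at each output: q=0: -141; q=1: -53; q=2: 40; q=3: 122; q=4: 186; q=5: 220; q=6: 206; q=7: 140; q=8: 4.
Profit is maximized at q = 5. AVC there is 179/5 = ¥35.80 ≤ P, so producing beats shutting down (which would give -¥141).

q = 5; profit = ¥220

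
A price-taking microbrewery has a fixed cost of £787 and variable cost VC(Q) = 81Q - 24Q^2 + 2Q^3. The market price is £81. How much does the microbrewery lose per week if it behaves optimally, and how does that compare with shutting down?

AVC = 81 - 24Q + 2Q^2; min AVC = £9 at Q = 6. Since P = £81 ≥ min AVC, the firm produces.
MC = 81 - 48Q + 6Q^2. Setting P = MC and taking the root on the rising branch gives Q* = 8.
TR = 81·8 = 648. TC = 787 + 136 = 923. Profit = 648 − 923 = -£275.
By producing, the firm covers all variable cost plus £512 of fixed cost; shutting down would lose the full £787.

Profit = -£275 at Q = 8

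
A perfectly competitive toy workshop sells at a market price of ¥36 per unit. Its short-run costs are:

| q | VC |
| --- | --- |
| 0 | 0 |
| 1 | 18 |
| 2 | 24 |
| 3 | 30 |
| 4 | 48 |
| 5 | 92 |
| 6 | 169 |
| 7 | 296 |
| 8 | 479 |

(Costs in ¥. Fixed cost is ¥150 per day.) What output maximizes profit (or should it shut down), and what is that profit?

Tabulate TR − TC: q=0: -150; q=1: -132; q=2: -102; q=3: -72; q=4: -54; q=5: -62; q=6: -103; q=7: -194; q=8: -341.
Profit is maximized at q = 4. AVC there is 48/4 = ¥12 ≤ P, so producing beats shutting down (which would give -¥150).

q = 4; profit = -¥54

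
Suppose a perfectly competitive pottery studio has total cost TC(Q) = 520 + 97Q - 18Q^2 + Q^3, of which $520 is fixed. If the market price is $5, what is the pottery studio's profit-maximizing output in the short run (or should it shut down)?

Shut down

Variable cost is VC = 97Q - 18Q^2 + Q^3, so AVC = VC/Q = 97 - 18Q + Q^2 and MC = dTC/dQ = 97 - 36Q + 3Q^2.
AVC hits its minimum where MC = AVC, at Q = 9, giving min AVC = 97 - 18·9 + 9^2 = $16.
With P < min AVC ($5 < $16), every unit sold adds to the loss.
Shutting down limits the loss to fixed cost, $520.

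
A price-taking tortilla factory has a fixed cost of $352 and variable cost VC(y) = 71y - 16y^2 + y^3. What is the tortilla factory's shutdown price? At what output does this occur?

$7 per unit, at y = 8

The firm shuts down when price falls below the minimum of average variable cost. AVC = VC/y = 71 - 16y + y^2.
At the minimum of AVC, MC = AVC. MC = 71 - 32y + 3y^2; setting MC = AVC gives 2y^2 - 16y = 0, so y = 8. min AVC = 7.
The firm shuts down for any P below $7.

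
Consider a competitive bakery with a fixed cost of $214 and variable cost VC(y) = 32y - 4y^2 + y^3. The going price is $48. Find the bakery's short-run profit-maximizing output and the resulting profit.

Profit = -$150 at y = 4

AVC = 32 - 4y + y^2; min AVC = $28 at y = 2. Since P = $48 ≥ min AVC, the firm produces.
With MC = 32 - 8y + 3y^2, P = MC on the upward-sloping part at y* = 4.
TR = 48·4 = 192. TC = 214 + 128 = 342. Profit = 192 − 342 = -$150.
That loss of $150 beats the $214 the firm would lose by shutting down; producing recovers $64 of fixed cost.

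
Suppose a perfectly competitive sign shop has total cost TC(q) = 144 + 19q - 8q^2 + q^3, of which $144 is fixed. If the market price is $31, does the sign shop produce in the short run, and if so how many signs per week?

Produce at q = 6

From TC, MC = TC'(q) = 19 - 16q + 3q^2 and AVC = VC/q = 19 - 8q + q^2.
The AVC parabola has its vertex at q = 8/2 = 4, where AVC = 19 - 8·4 + 4^2 = $3.
P = $31 exceeds min AVC = $3, so the firm stays open.
Solving P = MC: -12 - 16q + 3q^2 = 0 ⇒ q = -2/3 or 6. On the upward-sloping branch, q* = 6.
Check: AVC at q = 6 is $7 ≤ P, so revenue covers variable cost.
Profit = P·q − TC = 31·6 − 186 = $0.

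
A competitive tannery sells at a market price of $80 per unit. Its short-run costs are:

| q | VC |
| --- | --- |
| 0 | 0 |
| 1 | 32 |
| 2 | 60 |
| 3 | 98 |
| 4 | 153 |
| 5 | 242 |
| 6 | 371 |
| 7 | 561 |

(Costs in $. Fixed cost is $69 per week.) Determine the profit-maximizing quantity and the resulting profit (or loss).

Compute π = P·q − TC at each output: q=0: -69; q=1: -21; q=2: 31; q=3: 73; q=4: 98; q=5: 89; q=6: 40; q=7: -70.
Profit is maximized at q = 4. AVC there is 153/4 = $38.25 ≤ P, so producing beats shutting down (which would give -$69).

q = 4; profit = $98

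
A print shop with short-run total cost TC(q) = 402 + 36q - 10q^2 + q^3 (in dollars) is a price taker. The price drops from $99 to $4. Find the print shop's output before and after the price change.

MC = 36 - 20q + 3q^2; the shutdown threshold is min AVC = $11 (at q = 5).
With P = $99 above the shutdown price, P = MC gives q = 9.
At P = $4 < min AVC = $11, price no longer covers variable cost at any output, so the firm shuts down: q = 0.

Output falls from 9 to 0 (the firm shuts down)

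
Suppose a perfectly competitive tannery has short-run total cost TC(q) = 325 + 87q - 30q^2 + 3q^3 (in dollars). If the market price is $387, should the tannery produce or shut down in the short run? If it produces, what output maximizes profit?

From TC, MC = TC'(q) = 87 - 60q + 9q^2 and AVC = VC/q = 87 - 30q + 3q^2.
AVC hits its minimum where MC = AVC, at q = 5, giving min AVC = 87 - 30·5 + 3·5^2 = $12.
Because $387 ≥ $12, revenue can cover variable cost; the firm operates.
P = MC gives -300 - 60q + 9q^2 = 0, with roots -10/3 and 10. Take the larger (rising MC): q* = 10.
Check: AVC at q = 10 is $87 ≤ P, so revenue covers variable cost.
Profit = P·q − TC = 387·10 − 1195 = $2675.

Produce at q = 10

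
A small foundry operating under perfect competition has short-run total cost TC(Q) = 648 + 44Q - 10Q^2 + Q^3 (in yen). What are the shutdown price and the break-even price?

Shutdown price = ¥19; break-even price = ¥107

AVC = 44 - 10Q + Q^2; minimized at Q = 5, giving min AVC = ¥19. That is the shutdown price.
ATC = 648/Q + 44 - 10Q + Q^2. Setting dATC/dQ = −648/Q^2 − 10 + 2Q = 0 gives Q = 9 (since 2·9^3 − 10·9^2 = 648).
min ATC = 648/9 + 44 − 10·9 + 9^2 = ¥107. That is the break-even price.
For ¥19 ≤ P < ¥107 the firm produces at a loss; below ¥19 it shuts down.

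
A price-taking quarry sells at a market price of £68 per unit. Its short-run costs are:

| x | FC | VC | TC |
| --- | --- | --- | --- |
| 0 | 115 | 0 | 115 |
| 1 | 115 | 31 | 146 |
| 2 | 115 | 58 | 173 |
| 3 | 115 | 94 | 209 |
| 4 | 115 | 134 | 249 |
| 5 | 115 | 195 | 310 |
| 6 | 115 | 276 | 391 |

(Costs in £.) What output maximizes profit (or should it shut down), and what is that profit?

x = 5; profit = £30

Profit at each row (π = 68x − TC): x=0: -115; x=1: -78; x=2: -37; x=3: -5; x=4: 23; x=5: 30; x=6: 17.
Profit is maximized at x = 5. AVC there is 195/5 = £39 ≤ P, so producing beats shutting down (which would give -£115).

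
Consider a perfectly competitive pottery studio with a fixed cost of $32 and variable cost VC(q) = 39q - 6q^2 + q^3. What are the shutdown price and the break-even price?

AVC = 39 - 6q + q^2; minimized at q = 3, giving min AVC = $30. That is the shutdown price.
ATC = 32/q + 39 - 6q + q^2. Setting dATC/dq = −32/q^2 − 6 + 2q = 0 gives q = 4 (since 2·4^3 − 6·4^2 = 32).
min ATC = 32/4 + 39 − 6·4 + 4^2 = $39. That is the break-even price.
For $30 ≤ P < $39 the firm produces at a loss; below $30 it shuts down.

Shutdown price = $30; break-even price = $39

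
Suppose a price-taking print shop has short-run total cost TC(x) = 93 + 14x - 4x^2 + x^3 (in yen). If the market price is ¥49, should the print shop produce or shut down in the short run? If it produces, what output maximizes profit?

Produce at x = 5

From TC, MC = TC'(x) = 14 - 8x + 3x^2 and AVC = VC/x = 14 - 4x + x^2.
The AVC parabola has its vertex at x = 4/2 = 2, where AVC = 14 - 4·2 + 2^2 = ¥10.
Since P = ¥49 ≥ min AVC = ¥10, price covers variable cost and the firm should produce.
Solving P = MC: -35 - 8x + 3x^2 = 0 ⇒ x = -7/3 or 5. On the upward-sloping branch, x* = 5.
Check: AVC at x = 5 is ¥19 ≤ P, so revenue covers variable cost.
Profit = P·x − TC = 49·5 − 188 = ¥57.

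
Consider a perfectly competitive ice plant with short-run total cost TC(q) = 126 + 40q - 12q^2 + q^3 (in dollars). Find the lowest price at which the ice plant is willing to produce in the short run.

$4 per unit

Short-run supply begins at min AVC. From VC = 40q - 12q^2 + q^3, AVC = 40 - 12q + q^2.
dAVC/dq = -12 + 2q = 0 gives q = 6. min AVC = 40 - 12·6 + 6^2 = 4.
For P < $4 the firm produces nothing.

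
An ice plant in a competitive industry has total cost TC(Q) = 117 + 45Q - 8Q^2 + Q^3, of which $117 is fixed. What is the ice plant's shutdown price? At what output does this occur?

$29 per unit, at Q = 4

The shutdown price is the minimum of AVC. VC = 45Q - 8Q^2 + Q^3, so AVC = 45 - 8Q + Q^2.
dAVC/dQ = -8 + 2Q = 0 gives Q = 4. min AVC = 45 - 8·4 + 4^2 = 29.
The firm shuts down for any P below $29.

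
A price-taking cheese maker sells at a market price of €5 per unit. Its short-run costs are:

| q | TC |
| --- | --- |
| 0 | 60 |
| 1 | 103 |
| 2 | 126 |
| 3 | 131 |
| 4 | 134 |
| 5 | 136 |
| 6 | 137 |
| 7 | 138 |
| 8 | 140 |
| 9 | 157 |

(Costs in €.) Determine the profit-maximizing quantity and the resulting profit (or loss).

q = 0 (shut down); profit = -€60

Tabulate TR − TC: q=0: -60; q=1: -98; q=2: -116; q=3: -116; q=4: -114; q=5: -111; q=6: -107; q=7: -103; q=8: -100; q=9: -112.
Profit is highest at q = 0. Equivalently, the lowest AVC in the table is 80/8 ≈ €10 at q = 8, and P = €5 falls below it — price never covers variable cost, so the firm shuts down and loses only its fixed cost.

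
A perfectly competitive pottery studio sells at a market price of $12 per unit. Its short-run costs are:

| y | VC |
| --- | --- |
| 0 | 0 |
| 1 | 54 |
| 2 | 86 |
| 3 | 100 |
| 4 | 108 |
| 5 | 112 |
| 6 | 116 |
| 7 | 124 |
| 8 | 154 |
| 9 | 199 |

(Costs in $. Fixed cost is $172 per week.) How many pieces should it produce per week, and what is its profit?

Profit at each row (π = 12y − TC): y=0: -172; y=1: -214; y=2: -234; y=3: -236; y=4: -232; y=5: -224; y=6: -216; y=7: -212; y=8: -230; y=9: -263.
Profit is highest at y = 0. Equivalently, the lowest AVC in the table is 124/7 ≈ $17.71 at y = 7, and P = $12 falls below it — price never covers variable cost, so the firm shuts down and loses only its fixed cost.

y = 0 (shut down); profit = -$172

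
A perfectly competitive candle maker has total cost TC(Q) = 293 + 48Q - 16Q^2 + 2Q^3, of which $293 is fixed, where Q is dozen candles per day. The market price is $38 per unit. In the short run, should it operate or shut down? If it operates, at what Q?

Produce at Q = 5

Strip out fixed cost: VC = 48Q - 16Q^2 + 2Q^3. Then AVC = 48 - 16Q + 2Q^2 and MC = 48 - 32Q + 6Q^2.
AVC hits its minimum where MC = AVC, at Q = 4, giving min AVC = 48 - 16·4 + 2·4^2 = $16.
P = $38 exceeds min AVC = $16, so the firm stays open.
P = MC gives 10 - 32Q + 6Q^2 = 0, with roots 1/3 and 5. Take the larger (rising MC): Q* = 5.
Check: AVC at Q = 5 is $18 ≤ P, so revenue covers variable cost.
Profit = P·Q − TC = 38·5 − 383 = -$193, a loss, but smaller than the $293 fixed cost the firm would lose by shutting down.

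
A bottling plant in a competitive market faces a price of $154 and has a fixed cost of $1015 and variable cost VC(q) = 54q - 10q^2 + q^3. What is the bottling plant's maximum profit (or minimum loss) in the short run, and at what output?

Profit = -$15 at q = 10

AVC = 54 - 10q + q^2; min AVC = $29 at q = 5. Since P = $154 ≥ min AVC, the firm produces.
With MC = 54 - 20q + 3q^2, P = MC on the upward-sloping part at q* = 10.
TR = 154·10 = 1540. TC = 1015 + 540 = 1555. Profit = 1540 − 1555 = -$15.
That loss of $15 beats the $1015 the firm would lose by shutting down; producing recovers $1000 of fixed cost.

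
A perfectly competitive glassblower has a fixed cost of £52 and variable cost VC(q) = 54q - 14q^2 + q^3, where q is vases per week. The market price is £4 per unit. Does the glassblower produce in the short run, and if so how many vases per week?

Shut down

From TC, MC = TC'(q) = 54 - 28q + 3q^2 and AVC = VC/q = 54 - 14q + q^2.
AVC hits its minimum where MC = AVC, at q = 7, giving min AVC = 54 - 14·7 + 7^2 = £5.
Since P = £4 < min AVC = £5, price fails to cover variable cost at any output.
The firm minimizes its loss by shutting down and losing only its fixed cost of £52.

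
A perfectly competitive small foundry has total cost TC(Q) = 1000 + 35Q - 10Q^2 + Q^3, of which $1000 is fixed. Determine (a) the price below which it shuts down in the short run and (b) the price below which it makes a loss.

Shutdown price = $10; break-even price = $135

Shutdown price = min AVC. AVC = 35 - 10Q + Q^2, with vertex at Q = 5 and minimum $10.
ATC = 1000/Q + 35 - 10Q + Q^2. Setting dATC/dQ = −1000/Q^2 − 10 + 2Q = 0 gives Q = 10 (since 2·10^3 − 10·10^2 = 1000).
min ATC = 1000/10 + 35 − 10·10 + 10^2 = $135. That is the break-even price.
Between these two prices the firm operates at a loss; above $135 it earns a profit.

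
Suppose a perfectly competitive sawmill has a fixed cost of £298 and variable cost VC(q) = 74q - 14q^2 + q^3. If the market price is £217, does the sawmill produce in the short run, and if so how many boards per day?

Variable cost is VC = 74q - 14q^2 + q^3, so AVC = VC/q = 74 - 14q + q^2 and MC = dTC/dq = 74 - 28q + 3q^2.
AVC is minimized where dAVC/dq = -14 + 2q = 0, at q = 7; min AVC = 74 - 14·7 + 7^2 = £25.
P = £217 exceeds min AVC = £25, so the firm stays open.
Solving P = MC: -143 - 28q + 3q^2 = 0 ⇒ q = -11/3 or 13. On the upward-sloping branch, q* = 13.
Check: AVC at q = 13 is £61 ≤ P, so revenue covers variable cost.
Profit = P·q − TC = 217·13 − 1091 = £1730.

Produce at q = 13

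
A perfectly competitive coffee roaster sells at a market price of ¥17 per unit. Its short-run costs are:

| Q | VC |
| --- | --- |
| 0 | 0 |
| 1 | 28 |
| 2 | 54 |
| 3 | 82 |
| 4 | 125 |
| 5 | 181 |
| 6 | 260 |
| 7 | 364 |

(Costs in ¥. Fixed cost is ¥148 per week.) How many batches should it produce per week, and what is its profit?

Compute π = P·Q − TC at each output: Q=0: -148; Q=1: -159; Q=2: -168; Q=3: -179; Q=4: -205; Q=5: -244; Q=6: -306; Q=7: -393.
Profit is highest at Q = 0. Equivalently, the lowest AVC in the table is 54/2 ≈ ¥27 at Q = 2, and P = ¥17 falls below it — price never covers variable cost, so the firm shuts down and loses only its fixed cost.

Q = 0 (shut down); profit = -¥148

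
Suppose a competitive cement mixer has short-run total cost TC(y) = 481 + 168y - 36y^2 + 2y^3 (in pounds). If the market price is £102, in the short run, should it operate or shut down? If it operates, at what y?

Produce at y = 11

From TC, MC = TC'(y) = 168 - 72y + 6y^2 and AVC = VC/y = 168 - 36y + 2y^2.
AVC hits its minimum where MC = AVC, at y = 9, giving min AVC = 168 - 36·9 + 2·9^2 = £6.
P = £102 exceeds min AVC = £6, so the firm stays open.
P = MC gives 66 - 72y + 6y^2 = 0, with roots 1 and 11. Take the larger (rising MC): y* = 11.
Check: AVC at y = 11 is £14 ≤ P, so revenue covers variable cost.
Profit = P·y − TC = 102·11 − 635 = £487.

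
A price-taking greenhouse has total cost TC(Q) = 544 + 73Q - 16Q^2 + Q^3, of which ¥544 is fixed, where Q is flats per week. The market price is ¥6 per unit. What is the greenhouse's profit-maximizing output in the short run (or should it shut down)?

From TC, MC = TC'(Q) = 73 - 32Q + 3Q^2 and AVC = VC/Q = 73 - 16Q + Q^2.
AVC hits its minimum where MC = AVC, at Q = 8, giving min AVC = 73 - 16·8 + 8^2 = ¥9.
With P < min AVC (¥6 < ¥9), every unit sold adds to the loss.
Shutting down limits the loss to fixed cost, ¥544.

Shut down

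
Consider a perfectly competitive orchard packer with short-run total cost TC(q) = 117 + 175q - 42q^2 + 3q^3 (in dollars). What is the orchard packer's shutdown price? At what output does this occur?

The shutdown price is the minimum of AVC. VC = 175q - 42q^2 + 3q^3, so AVC = 175 - 42q + 3q^2.
dAVC/dq = -42 + 6q = 0 gives q = 7. min AVC = 175 - 42·7 + 3·7^2 = 28.
So the shutdown price is $28.

$28 per unit, at q = 7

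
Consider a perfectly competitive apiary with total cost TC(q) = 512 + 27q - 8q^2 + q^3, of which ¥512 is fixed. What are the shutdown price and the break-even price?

Shutdown price = min AVC. AVC = 27 - 8q + q^2, with vertex at q = 4 and minimum ¥11.
ATC = 512/q + 27 - 8q + q^2. Setting dATC/dq = −512/q^2 − 8 + 2q = 0 gives q = 8 (since 2·8^3 − 8·8^2 = 512).
min ATC = 512/8 + 27 − 8·8 + 8^2 = ¥91. That is the break-even price.
Between these two prices the firm operates at a loss; above ¥91 it earns a profit.

Shutdown price = ¥11; break-even price = ¥91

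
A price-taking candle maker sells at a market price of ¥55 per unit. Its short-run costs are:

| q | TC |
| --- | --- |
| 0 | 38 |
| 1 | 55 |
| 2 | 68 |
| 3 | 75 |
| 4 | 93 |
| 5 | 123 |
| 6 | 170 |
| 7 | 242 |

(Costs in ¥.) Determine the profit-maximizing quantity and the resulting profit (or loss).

q = 6; profit = ¥160

Tabulate TR − TC: q=0: -38; q=1: 0; q=2: 42; q=3: 90; q=4: 127; q=5: 152; q=6: 160; q=7: 143.
Profit is maximized at q = 6. AVC there is 132/6 = ¥22 ≤ P, so producing beats shutting down (which would give -¥38).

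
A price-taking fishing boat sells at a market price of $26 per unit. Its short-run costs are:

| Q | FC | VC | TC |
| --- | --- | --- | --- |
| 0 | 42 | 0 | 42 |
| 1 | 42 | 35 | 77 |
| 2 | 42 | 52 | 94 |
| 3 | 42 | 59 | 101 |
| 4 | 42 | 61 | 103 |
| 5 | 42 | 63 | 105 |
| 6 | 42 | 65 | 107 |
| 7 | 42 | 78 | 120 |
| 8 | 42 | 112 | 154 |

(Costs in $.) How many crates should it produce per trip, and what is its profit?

Q = 7; profit = $62

Profit at each row (π = 26Q − TC): Q=0: -42; Q=1: -51; Q=2: -42; Q=3: -23; Q=4: 1; Q=5: 25; Q=6: 49; Q=7: 62; Q=8: 54.
Profit is maximized at Q = 7. AVC there is 78/7 = $11.14 ≤ P, so producing beats shutting down (which would give -$42).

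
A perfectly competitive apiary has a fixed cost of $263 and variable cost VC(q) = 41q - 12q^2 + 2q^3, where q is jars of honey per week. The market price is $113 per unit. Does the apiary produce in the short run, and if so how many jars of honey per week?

Strip out fixed cost: VC = 41q - 12q^2 + 2q^3. Then AVC = 41 - 12q + 2q^2 and MC = 41 - 24q + 6q^2.
AVC hits its minimum where MC = AVC, at q = 3, giving min AVC = 41 - 12·3 + 2·3^2 = $23.
Since P = $113 ≥ min AVC = $23, price covers variable cost and the firm should produce.
Solving P = MC: -72 - 24q + 6q^2 = 0 ⇒ q = -2 or 6. On the upward-sloping branch, q* = 6.
Check: AVC at q = 6 is $41 ≤ P, so revenue covers variable cost.
Profit = P·q − TC = 113·6 − 509 = $169.

Produce at q = 6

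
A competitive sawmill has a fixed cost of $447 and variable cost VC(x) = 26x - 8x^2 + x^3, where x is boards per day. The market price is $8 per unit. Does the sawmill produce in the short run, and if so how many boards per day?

Variable cost is VC = 26x - 8x^2 + x^3, so AVC = VC/x = 26 - 8x + x^2 and MC = dTC/dx = 26 - 16x + 3x^2.
AVC hits its minimum where MC = AVC, at x = 4, giving min AVC = 26 - 8·4 + 4^2 = $10.
Since P = $8 < min AVC = $10, price fails to cover variable cost at any output.
Shutting down limits the loss to fixed cost, $447.

Shut down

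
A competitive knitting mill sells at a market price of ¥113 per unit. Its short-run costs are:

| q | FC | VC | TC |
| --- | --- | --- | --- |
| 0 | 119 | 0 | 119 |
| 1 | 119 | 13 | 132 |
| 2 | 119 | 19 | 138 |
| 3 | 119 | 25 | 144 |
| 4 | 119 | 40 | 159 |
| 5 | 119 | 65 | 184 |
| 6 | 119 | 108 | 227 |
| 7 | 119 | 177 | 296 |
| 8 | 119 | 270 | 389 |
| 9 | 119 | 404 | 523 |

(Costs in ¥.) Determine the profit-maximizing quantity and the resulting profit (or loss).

q = 8; profit = ¥515

Tabulate TR − TC: q=0: -119; q=1: -19; q=2: 88; q=3: 195; q=4: 293; q=5: 381; q=6: 451; q=7: 495; q=8: 515; q=9: 494.
Profit is maximized at q = 8. AVC there is 270/8 = ¥33.75 ≤ P, so producing beats shutting down (which would give -¥119).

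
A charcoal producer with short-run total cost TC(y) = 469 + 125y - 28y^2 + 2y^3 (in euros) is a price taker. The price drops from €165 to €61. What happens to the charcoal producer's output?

Output falls from 10 to 8

AVC = 125 - 28y + 2y^2, minimized at y = 7 where min AVC = €27. MC = 125 - 56y + 6y^2.
At P = €165 ≥ min AVC, set P = MC on the rising branch: y = 10.
At P = €61 ≥ min AVC, set P = MC: y = 8. The firm stays open but cuts output.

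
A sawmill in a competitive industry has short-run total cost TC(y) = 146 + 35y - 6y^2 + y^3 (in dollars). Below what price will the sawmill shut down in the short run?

$26 per unit

Short-run supply begins at min AVC. From VC = 35y - 6y^2 + y^3, AVC = 35 - 6y + y^2.
At the minimum of AVC, MC = AVC. MC = 35 - 12y + 3y^2; setting MC = AVC gives 2y^2 - 6y = 0, so y = 3. min AVC = 26.
For P < $26 the firm produces nothing.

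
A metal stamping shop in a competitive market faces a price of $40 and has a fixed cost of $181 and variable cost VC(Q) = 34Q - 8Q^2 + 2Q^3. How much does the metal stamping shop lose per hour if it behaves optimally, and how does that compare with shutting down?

Profit = -$145 at Q = 3

AVC = 34 - 8Q + 2Q^2; min AVC = $26 at Q = 2. Since P = $40 ≥ min AVC, the firm produces.
MC = 34 - 16Q + 6Q^2. Setting P = MC and taking the root on the rising branch gives Q* = 3.
TR = 40·3 = 120. TC = 181 + 84 = 265. Profit = 120 − 265 = -$145.
That loss of $145 beats the $181 the firm would lose by shutting down; producing recovers $36 of fixed cost.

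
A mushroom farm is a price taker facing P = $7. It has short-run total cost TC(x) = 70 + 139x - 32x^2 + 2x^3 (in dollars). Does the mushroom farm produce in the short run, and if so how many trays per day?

Shut down

Strip out fixed cost: VC = 139x - 32x^2 + 2x^3. Then AVC = 139 - 32x + 2x^2 and MC = 139 - 64x + 6x^2.
The AVC parabola has its vertex at x = 32/4 = 8, where AVC = 139 - 32·8 + 2·8^2 = $11.
With P < min AVC ($7 < $11), every unit sold adds to the loss.
Best response: produce nothing and absorb the $70 fixed cost.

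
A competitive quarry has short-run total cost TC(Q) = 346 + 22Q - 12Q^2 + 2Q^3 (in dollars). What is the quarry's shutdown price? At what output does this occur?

Short-run supply begins at min AVC. From VC = 22Q - 12Q^2 + 2Q^3, AVC = 22 - 12Q + 2Q^2.
dAVC/dQ = -12 + 4Q = 0 gives Q = 3. min AVC = 22 - 12·3 + 2·3^2 = 4.
The firm shuts down for any P below $4.

$4 per unit, at Q = 3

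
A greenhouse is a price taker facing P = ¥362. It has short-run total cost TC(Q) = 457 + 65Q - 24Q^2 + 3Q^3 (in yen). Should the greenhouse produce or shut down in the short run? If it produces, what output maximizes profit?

Strip out fixed cost: VC = 65Q - 24Q^2 + 3Q^3. Then AVC = 65 - 24Q + 3Q^2 and MC = 65 - 48Q + 9Q^2.
AVC hits its minimum where MC = AVC, at Q = 4, giving min AVC = 65 - 24·4 + 3·4^2 = ¥17.
Since P = ¥362 ≥ min AVC = ¥17, price covers variable cost and the firm should produce.
Solving P = MC: -297 - 48Q + 9Q^2 = 0 ⇒ Q = -11/3 or 9. On the upward-sloping branch, Q* = 9.
Check: AVC at Q = 9 is ¥92 ≤ P, so revenue covers variable cost.
Profit = P·Q − TC = 362·9 − 1285 = ¥1973.

Produce at Q = 9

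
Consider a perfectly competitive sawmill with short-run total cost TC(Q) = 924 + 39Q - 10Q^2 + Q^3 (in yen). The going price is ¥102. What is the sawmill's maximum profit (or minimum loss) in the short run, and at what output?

AVC = 39 - 10Q + Q^2 has its minimum ¥14 at Q = 5; price ¥102 clears that bar, so the firm operates.
MC = 39 - 20Q + 3Q^2. Setting P = MC and taking the root on the rising branch gives Q* = 9.
TR = 102·9 = 918. TC = 924 + 270 = 1194. Profit = 918 − 1194 = -¥276.
That loss of ¥276 beats the ¥924 the firm would lose by shutting down; producing recovers ¥648 of fixed cost.

Profit = -¥276 at Q = 9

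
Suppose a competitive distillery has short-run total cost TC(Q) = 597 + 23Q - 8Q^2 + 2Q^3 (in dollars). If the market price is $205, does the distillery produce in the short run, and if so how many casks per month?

Produce at Q = 7

Variable cost is VC = 23Q - 8Q^2 + 2Q^3, so AVC = VC/Q = 23 - 8Q + 2Q^2 and MC = dTC/dQ = 23 - 16Q + 6Q^2.
The AVC parabola has its vertex at Q = 8/4 = 2, where AVC = 23 - 8·2 + 2·2^2 = $15.
P = $205 exceeds min AVC = $15, so the firm stays open.
Solving P = MC: -182 - 16Q + 6Q^2 = 0 ⇒ Q = -13/3 or 7. On the upward-sloping branch, Q* = 7.
Check: AVC at Q = 7 is $65 ≤ P, so revenue covers variable cost.
Profit = P·Q − TC = 205·7 − 1052 = $383.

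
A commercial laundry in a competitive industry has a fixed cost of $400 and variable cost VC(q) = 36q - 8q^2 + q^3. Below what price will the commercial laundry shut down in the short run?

Short-run supply begins at min AVC. From VC = 36q - 8q^2 + q^3, AVC = 36 - 8q + q^2.
dAVC/dq = -8 + 2q = 0 gives q = 4. min AVC = 36 - 8·4 + 4^2 = 20.
So the shutdown price is $20.

$20 per unit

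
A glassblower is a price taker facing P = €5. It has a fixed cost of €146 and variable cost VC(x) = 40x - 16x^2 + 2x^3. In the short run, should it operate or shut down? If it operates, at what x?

Strip out fixed cost: VC = 40x - 16x^2 + 2x^3. Then AVC = 40 - 16x + 2x^2 and MC = 40 - 32x + 6x^2.
The AVC parabola has its vertex at x = 16/4 = 4, where AVC = 40 - 16·4 + 2·4^2 = €8.
With P < min AVC (€5 < €8), every unit sold adds to the loss.
Best response: produce nothing and absorb the €146 fixed cost.

Shut down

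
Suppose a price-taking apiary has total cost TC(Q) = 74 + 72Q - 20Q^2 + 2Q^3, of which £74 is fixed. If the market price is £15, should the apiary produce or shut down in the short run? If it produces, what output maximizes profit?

From TC, MC = TC'(Q) = 72 - 40Q + 6Q^2 and AVC = VC/Q = 72 - 20Q + 2Q^2.
The AVC parabola has its vertex at Q = 20/4 = 5, where AVC = 72 - 20·5 + 2·5^2 = £22.
P = £15 lies below min AVC = £22; no output level covers variable cost.
Best response: produce nothing and absorb the £74 fixed cost.

Shut down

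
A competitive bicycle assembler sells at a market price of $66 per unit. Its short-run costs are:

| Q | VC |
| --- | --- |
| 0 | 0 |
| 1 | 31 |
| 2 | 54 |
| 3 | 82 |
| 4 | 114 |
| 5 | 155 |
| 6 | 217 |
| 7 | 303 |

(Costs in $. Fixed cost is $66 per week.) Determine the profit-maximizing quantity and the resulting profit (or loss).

Compute π = P·Q − TC at each output: Q=0: -66; Q=1: -31; Q=2: 12; Q=3: 50; Q=4: 84; Q=5: 109; Q=6: 113; Q=7: 93.
Profit is maximized at Q = 6. AVC there is 217/6 = $36.17 ≤ P, so producing beats shutting down (which would give -$66).

Q = 6; profit = $113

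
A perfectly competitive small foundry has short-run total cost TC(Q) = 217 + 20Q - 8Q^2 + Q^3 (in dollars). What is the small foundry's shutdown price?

Short-run supply begins at min AVC. From VC = 20Q - 8Q^2 + Q^3, AVC = 20 - 8Q + Q^2.
dAVC/dQ = -8 + 2Q = 0 gives Q = 4. min AVC = 20 - 8·4 + 4^2 = 4.
The firm shuts down for any P below $4.

$4 per unit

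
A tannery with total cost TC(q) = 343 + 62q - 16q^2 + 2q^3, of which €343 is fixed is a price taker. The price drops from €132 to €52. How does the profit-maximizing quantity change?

MC = 62 - 32q + 6q^2; the shutdown threshold is min AVC = €30 (at q = 4).
With P = €132 above the shutdown price, P = MC gives q = 7.
At P = €52 ≥ min AVC, set P = MC: q = 5. The firm stays open but cuts output.

Output falls from 7 to 5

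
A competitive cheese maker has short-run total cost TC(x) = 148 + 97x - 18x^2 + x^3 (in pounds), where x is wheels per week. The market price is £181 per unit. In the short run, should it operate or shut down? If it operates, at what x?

Variable cost is VC = 97x - 18x^2 + x^3, so AVC = VC/x = 97 - 18x + x^2 and MC = dTC/dx = 97 - 36x + 3x^2.
AVC hits its minimum where MC = AVC, at x = 9, giving min AVC = 97 - 18·9 + 9^2 = £16.
P = £181 exceeds min AVC = £16, so the firm stays open.
Solving P = MC: -84 - 36x + 3x^2 = 0 ⇒ x = -2 or 14. On the upward-sloping branch, x* = 14.
Check: AVC at x = 14 is £41 ≤ P, so revenue covers variable cost.
Profit = P·x − TC = 181·14 − 722 = £1812.

Produce at x = 14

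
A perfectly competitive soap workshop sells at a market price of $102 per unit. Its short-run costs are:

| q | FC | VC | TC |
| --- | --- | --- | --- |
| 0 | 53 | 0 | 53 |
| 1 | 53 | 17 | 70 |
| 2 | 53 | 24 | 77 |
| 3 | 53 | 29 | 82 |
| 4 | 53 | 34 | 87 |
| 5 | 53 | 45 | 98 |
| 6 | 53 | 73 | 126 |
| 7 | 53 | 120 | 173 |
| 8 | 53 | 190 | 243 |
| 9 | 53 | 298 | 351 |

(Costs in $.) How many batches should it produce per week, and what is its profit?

q = 8; profit = $573

Tabulate TR − TC: q=0: -53; q=1: 32; q=2: 127; q=3: 224; q=4: 321; q=5: 412; q=6: 486; q=7: 541; q=8: 573; q=9: 567.
Profit is maximized at q = 8. AVC there is 190/8 = $23.75 ≤ P, so producing beats shutting down (which would give -$53).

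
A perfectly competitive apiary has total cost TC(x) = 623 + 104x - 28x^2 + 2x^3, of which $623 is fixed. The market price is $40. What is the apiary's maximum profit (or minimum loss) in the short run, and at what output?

Profit = -$367 at x = 8

AVC = 104 - 28x + 2x^2 has its minimum $6 at x = 7; price $40 clears that bar, so the firm operates.
MC = 104 - 56x + 6x^2. Setting P = MC and taking the root on the rising branch gives x* = 8.
TR = 40·8 = 320. TC = 623 + 64 = 687. Profit = 320 − 687 = -$367.
Shutting down would mean losing the fixed cost of $623, so operating at a loss of $367 is better by $256.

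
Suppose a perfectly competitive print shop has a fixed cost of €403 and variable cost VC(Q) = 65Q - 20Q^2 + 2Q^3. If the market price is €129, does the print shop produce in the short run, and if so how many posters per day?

From TC, MC = TC'(Q) = 65 - 40Q + 6Q^2 and AVC = VC/Q = 65 - 20Q + 2Q^2.
AVC is minimized where dAVC/dQ = -20 + 4Q = 0, at Q = 5; min AVC = 65 - 20·5 + 2·5^2 = €15.
Because €129 ≥ €15, revenue can cover variable cost; the firm operates.
Set P = MC: 129 = 65 - 40Q + 6Q^2 → -64 - 40Q + 6Q^2 = 0. The roots are Q = -4/3 and Q = 8; the profit-maximizing output is on the rising part of MC, so Q* = 8.
Check: AVC at Q = 8 is €33 ≤ P, so revenue covers variable cost.
Profit = P·Q − TC = 129·8 − 667 = €365.

Produce at Q = 8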